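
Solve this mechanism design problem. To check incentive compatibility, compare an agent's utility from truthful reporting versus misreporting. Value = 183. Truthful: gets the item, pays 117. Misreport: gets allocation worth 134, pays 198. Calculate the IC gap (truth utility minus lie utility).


Step 1: U(truth) = value - payment = 183 - 117 = 66
Step 2: U(lie) = allocation - payment = 134 - 198 = -64
Step 3: IC gap = 66 - (-64) = 130

130


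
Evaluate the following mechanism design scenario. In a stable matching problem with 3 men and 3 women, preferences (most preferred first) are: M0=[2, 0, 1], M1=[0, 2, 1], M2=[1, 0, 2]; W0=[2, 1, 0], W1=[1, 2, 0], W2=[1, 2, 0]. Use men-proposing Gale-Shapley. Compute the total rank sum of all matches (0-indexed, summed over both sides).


Step 1: Run Gale-Shapley (men propose, women hold best offer):
  M0 proposes to W2; she accepts
  M1 proposes to W0; she accepts
  M2 proposes to W1; she accepts
Step 2: Final matching: W0-M1, W1-M2, W2-M0
Step 3: 0-indexed ranks (man's rank of his match, then woman's): 0 + 1 + 0 + 1 + 0 + 2
Step 4: Total rank sum = 4

4


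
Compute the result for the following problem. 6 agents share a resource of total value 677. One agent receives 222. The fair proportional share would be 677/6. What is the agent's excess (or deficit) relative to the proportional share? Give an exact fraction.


Step 1: Proportional share = 677/6
Step 2: Agent's actual allocation = 222
Step 3: Excess = 222 - 677/6 = 655/6

655/6


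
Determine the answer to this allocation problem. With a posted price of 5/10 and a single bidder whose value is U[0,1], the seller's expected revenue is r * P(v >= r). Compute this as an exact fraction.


Step 1: Posted price r = 1/2, value support [0,1]
Step 2: P(v >= r) = (1 - 1/2)/1 = 1/2
Step 3: Expected revenue = r * P(v >= r) = 1/2 * 1/2
Step 4: Revenue = 1/4

1/4


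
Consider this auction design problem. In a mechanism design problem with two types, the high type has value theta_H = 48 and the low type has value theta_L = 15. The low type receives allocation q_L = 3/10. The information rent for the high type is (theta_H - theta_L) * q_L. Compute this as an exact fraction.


Step 1: theta_H - theta_L = 48 - 15 = 33
Step 2: Information rent = (theta_H - theta_L) * q_L
Step 3: = 33 * 3/10
Step 4: = 99/10

99/10


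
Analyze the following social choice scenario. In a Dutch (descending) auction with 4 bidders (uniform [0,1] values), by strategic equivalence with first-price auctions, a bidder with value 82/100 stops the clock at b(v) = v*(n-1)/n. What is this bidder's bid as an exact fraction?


Step 1: Dutch auctions are strategically equivalent to first-price auctions
Step 2: The equilibrium bid is b(v) = v*(n-1)/n
Step 3: b = 41/50 * 3/4
Step 4: b = 123/200

123/200


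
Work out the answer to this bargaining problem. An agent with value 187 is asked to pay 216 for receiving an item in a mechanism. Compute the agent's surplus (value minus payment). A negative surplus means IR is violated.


Step 1: Surplus = value - payment = 187 - 216 = -29
Step 2: IR is violated (surplus < 0)

-29


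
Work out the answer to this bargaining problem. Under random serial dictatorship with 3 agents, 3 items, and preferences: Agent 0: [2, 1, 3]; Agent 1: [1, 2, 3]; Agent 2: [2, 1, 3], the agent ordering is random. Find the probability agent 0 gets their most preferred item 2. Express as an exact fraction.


Step 1: Agent 0 wants item 2
Step 2: There are 6 possible orderings of agents
Step 3: In 3 orderings, agent 0 gets item 2
Step 4: Probability = 3/6 = 1/2

1/2


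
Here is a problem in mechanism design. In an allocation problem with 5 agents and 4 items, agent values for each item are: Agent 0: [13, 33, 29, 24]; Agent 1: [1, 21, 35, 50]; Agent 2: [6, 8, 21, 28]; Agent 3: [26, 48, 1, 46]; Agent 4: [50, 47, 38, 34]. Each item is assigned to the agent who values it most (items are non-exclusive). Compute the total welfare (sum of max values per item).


Step 1: For each item, find the maximum value among all agents.
Step 2: Item 0 -> Agent 4 (value 50)
Step 3: Item 1 -> Agent 3 (value 48)
Step 4: Item 2 -> Agent 4 (value 38)
Step 5: Item 3 -> Agent 1 (value 50)
Step 6: Total welfare = 50 + 48 + 38 + 50 = 186

186


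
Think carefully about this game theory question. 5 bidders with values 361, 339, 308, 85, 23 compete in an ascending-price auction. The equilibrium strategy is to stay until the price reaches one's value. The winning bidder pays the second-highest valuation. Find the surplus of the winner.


Step 1: Identify the highest value: 361
Step 2: Identify the second-highest value: 339
Step 3: The final price = second-highest value = 339
Step 4: Surplus = 361 - 339 = 22

22


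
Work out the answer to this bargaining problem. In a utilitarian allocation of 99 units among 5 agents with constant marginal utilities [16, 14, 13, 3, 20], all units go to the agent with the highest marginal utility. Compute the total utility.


Step 1: The marginal utilities are [16, 14, 13, 3, 20]
Step 2: The highest marginal utility is 20
Step 3: All 99 units go to that agent
Step 4: Total utility = 20 * 99 = 1980

1980


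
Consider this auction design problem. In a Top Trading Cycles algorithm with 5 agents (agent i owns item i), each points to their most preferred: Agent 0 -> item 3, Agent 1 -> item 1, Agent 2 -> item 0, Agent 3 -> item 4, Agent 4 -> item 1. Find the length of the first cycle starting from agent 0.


Step 1: Trace the pointer graph from agent 0: 0 -> 3 -> 4 -> 1 -> 1
Step 2: A cycle is detected when we revisit agent 1
Step 3: The cycle is: 1 -> 1
Step 4: Cycle length = 1

1


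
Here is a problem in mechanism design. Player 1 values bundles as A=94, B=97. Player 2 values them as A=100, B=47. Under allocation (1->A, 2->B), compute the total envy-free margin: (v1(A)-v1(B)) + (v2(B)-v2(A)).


Step 1: Player 1's margin = v1(A) - v1(B) = 94 - 97 = -3
Step 2: Player 2's margin = v2(B) - v2(A) = 47 - 100 = -53
Step 3: Total margin = -3 + -53 = -56

-56


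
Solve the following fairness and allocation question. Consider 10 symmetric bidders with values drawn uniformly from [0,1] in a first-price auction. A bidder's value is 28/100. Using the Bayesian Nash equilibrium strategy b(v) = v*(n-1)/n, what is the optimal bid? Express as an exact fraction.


Step 1: The symmetric BNE bidding function is b(v) = v * (n-1) / n
Step 2: Substitute v = 7/25 and n = 10
Step 3: b = 7/25 * 9/10
Step 4: b = 63/250

63/250


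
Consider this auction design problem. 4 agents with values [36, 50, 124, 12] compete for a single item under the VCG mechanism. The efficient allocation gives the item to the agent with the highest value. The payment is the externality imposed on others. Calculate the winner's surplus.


Step 1: The winner is the agent with the highest value: agent 2 with value 124
Step 2: Values of other agents: [36, 50, 12]
Step 3: VCG payment = max of others' values = 50
Step 4: Surplus = 124 - 50 = 74

74


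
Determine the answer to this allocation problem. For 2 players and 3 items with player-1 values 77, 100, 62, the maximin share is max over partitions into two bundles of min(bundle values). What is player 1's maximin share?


Step 1: Item values = 77, 100, 62
Step 2: Enumerate all 2-bundle partitions and take the smaller bundle:
  Partition 1: {77} vs {100,62} -> bundles 77, 162; min = 77
  Partition 2: {100} vs {77,62} -> bundles 100, 139; min = 100
  Partition 3: {62} vs {77,100} -> bundles 62, 177; min = 62
Step 3: MMS = max(77, 100, 62) = 100

100


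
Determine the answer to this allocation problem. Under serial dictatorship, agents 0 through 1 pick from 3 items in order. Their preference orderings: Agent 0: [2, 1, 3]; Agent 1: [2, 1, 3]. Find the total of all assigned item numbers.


Step 1: Agent 0 picks item 2
Step 2: Agent 1 picks item 1
Step 3: Sum = 2 + 1 = 3

3


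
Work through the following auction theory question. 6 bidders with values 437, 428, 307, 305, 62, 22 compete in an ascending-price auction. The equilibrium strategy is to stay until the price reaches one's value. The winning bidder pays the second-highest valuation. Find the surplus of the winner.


Step 1: Identify the highest value: 437
Step 2: Identify the second-highest value: 428
Step 3: The final price = second-highest value = 428
Step 4: Surplus = 437 - 428 = 9

9


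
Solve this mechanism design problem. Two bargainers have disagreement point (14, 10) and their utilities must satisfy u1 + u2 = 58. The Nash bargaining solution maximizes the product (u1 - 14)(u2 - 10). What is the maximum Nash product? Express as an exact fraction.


Step 1: The Nash solution splits surplus symmetrically above the disagreement point
Step 2: u1 = (total + d1 - d2)/2 = (58 + 14 - 10)/2 = 31
Step 3: u2 = (total - d1 + d2)/2 = (58 - 14 + 10)/2 = 27
Step 4: Nash product = (31 - 14) * (27 - 10)
Step 5: = 17 * 17 = 289

289


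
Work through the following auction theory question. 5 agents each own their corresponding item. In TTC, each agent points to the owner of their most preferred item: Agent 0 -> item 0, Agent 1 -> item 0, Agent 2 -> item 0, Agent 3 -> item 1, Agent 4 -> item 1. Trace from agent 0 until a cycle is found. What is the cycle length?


Step 1: Trace the pointer graph from agent 0: 0 -> 0
Step 2: A cycle is detected when we revisit agent 0
Step 3: The cycle is: 0 -> 0
Step 4: Cycle length = 1

1


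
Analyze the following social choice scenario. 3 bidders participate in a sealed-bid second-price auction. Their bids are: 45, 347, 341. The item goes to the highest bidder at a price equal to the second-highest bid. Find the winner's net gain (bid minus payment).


Step 1: Sort bids in descending order: 347, 341, 45
Step 2: The winning bid is the highest: 347
Step 3: The payment equals the second-highest bid: 341
Step 4: Surplus = winner's bid - payment = 347 - 341 = 6

6


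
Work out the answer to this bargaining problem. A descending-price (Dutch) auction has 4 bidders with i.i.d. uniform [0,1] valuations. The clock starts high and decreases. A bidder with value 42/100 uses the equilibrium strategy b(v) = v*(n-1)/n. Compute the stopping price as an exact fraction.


Step 1: Dutch auctions are strategically equivalent to first-price auctions
Step 2: The equilibrium bid is b(v) = v*(n-1)/n
Step 3: b = 21/50 * 3/4
Step 4: b = 63/200

63/200


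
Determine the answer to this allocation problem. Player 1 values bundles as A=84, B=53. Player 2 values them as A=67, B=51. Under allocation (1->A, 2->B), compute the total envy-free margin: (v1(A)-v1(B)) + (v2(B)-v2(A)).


Step 1: Player 1's margin = v1(A) - v1(B) = 84 - 53 = 31
Step 2: Player 2's margin = v2(B) - v2(A) = 51 - 67 = -16
Step 3: Total margin = 31 + -16 = 15

15


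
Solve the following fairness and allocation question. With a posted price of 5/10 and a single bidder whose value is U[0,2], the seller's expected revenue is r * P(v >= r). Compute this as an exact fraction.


Step 1: Posted price r = 1/2, value support [0,2]
Step 2: P(v >= r) = (2 - 1/2)/2 = 3/4
Step 3: Expected revenue = r * P(v >= r) = 1/2 * 3/4
Step 4: Revenue = 3/8

3/8


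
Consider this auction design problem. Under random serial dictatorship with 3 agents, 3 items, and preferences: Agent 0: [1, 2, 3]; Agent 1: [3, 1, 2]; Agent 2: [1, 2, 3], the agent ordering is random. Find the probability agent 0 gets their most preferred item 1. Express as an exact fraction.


Step 1: Agent 0 wants item 1
Step 2: There are 6 possible orderings of agents
Step 3: In 3 orderings, agent 0 gets item 1
Step 4: Probability = 3/6 = 1/2

1/2


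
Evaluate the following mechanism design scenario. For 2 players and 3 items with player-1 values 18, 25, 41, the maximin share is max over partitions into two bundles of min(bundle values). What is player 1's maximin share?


Step 1: Item values = 18, 25, 41
Step 2: Enumerate all 2-bundle partitions and take the smaller bundle:
  Partition 1: {18} vs {25,41} -> bundles 18, 66; min = 18
  Partition 2: {25} vs {18,41} -> bundles 25, 59; min = 25
  Partition 3: {41} vs {18,25} -> bundles 41, 43; min = 41
Step 3: MMS = max(18, 25, 41) = 41

41


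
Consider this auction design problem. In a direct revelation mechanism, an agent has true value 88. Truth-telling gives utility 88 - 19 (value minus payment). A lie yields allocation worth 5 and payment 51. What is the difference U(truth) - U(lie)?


Step 1: U(truth) = value - payment = 88 - 19 = 69
Step 2: U(lie) = allocation - payment = 5 - 51 = -46
Step 3: IC gap = 69 - (-46) = 115

115


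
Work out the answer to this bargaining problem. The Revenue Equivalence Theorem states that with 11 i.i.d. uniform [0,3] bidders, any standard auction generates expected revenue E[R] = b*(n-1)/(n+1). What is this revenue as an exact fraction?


Step 1: By Revenue Equivalence, expected revenue = b*(n-1)/(n+1)
Step 2: Substituting n = 11, b = 3
Step 3: Revenue = 3*(11-1)/(11+1) = 3*10/12
Step 4: Revenue = 30/12 = 5/2

5/2


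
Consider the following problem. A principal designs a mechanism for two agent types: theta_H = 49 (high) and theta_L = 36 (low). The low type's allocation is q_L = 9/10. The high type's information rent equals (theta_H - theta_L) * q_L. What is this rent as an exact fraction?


Step 1: theta_H - theta_L = 49 - 36 = 13
Step 2: Information rent = (theta_H - theta_L) * q_L
Step 3: = 13 * 9/10
Step 4: = 117/10

117/10


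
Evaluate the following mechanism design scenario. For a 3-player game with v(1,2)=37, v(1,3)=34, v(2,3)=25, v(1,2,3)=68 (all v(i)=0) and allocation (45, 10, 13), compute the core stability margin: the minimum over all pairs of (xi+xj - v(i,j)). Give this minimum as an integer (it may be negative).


Step 1: Slack for coalition (1,2): x1+x2 - v12 = 55 - 37 = 18
Step 2: Slack for coalition (1,3): x1+x3 - v13 = 58 - 34 = 24
Step 3: Slack for coalition (2,3): x2+x3 - v23 = 23 - 25 = -2
Step 4: Minimum slack = min(18, 24, -2) = -2, attained by (2,3); coalition (2,3) can block (slack < 0), so the allocation is not in the core

-2


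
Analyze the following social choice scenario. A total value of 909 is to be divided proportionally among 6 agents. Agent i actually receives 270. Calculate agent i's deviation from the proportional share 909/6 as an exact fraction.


Step 1: Proportional share = 909/6 = 303/2
Step 2: Agent's actual allocation = 270
Step 3: Excess = 270 - 303/2 = 237/2

237/2


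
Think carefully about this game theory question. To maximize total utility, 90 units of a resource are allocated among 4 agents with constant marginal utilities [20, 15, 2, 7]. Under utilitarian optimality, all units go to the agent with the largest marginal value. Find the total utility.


Step 1: The marginal utilities are [20, 15, 2, 7]
Step 2: The highest marginal utility is 20
Step 3: All 90 units go to that agent
Step 4: Total utility = 20 * 90 = 1800

1800


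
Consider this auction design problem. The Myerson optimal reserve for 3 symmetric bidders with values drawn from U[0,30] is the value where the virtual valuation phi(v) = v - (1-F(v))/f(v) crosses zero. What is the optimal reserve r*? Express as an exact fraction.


Step 1: For U[0,30], F(v) = v/30 and f(v) = 1/30
Step 2: phi(v) = v - (1 - v/30)/(1/30) = v - (30 - v) = 2v - 30
Step 3: Set phi(r*) = 0: 2r* - 30 = 0
Step 4: r* = 30/2 = 15 (the number of bidders n = 3 does not enter)

15


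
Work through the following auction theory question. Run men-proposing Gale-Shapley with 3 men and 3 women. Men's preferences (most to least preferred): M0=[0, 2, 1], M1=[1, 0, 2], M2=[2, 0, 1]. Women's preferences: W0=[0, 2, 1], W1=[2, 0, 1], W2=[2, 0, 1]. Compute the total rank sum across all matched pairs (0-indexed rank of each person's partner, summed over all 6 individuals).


Step 1: Run Gale-Shapley (men propose, women hold best offer):
  M0 proposes to W0; she accepts
  M1 proposes to W1; she accepts
  M2 proposes to W2; she accepts
Step 2: Final matching: W0-M0, W1-M1, W2-M2
Step 3: 0-indexed ranks (man's rank of his match, then woman's): 0 + 0 + 0 + 2 + 0 + 0
Step 4: Total rank sum = 2

2


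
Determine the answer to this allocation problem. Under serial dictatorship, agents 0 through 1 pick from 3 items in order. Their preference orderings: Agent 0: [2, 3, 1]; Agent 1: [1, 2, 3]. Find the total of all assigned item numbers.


Step 1: Agent 0 picks item 2
Step 2: Agent 1 picks item 1
Step 3: Sum = 2 + 1 = 3

3


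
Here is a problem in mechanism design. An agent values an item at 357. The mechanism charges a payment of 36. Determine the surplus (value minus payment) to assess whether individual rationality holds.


Step 1: Surplus = value - payment = 357 - 36 = 321
Step 2: IR is satisfied (surplus >= 0)

321


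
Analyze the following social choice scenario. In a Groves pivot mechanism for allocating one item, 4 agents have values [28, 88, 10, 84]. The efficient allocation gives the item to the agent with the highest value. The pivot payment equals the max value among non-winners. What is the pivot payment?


Step 1: The efficient winner is agent 1 with value 88
Step 2: Other agents' values: [28, 10, 84]
Step 3: Pivot payment = max(others) = 84
Step 4: The winner pays 84

84


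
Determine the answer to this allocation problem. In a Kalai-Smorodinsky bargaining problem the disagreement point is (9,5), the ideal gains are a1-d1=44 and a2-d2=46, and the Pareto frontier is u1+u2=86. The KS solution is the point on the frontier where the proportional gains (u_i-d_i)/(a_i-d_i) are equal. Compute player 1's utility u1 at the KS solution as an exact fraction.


Step 1: At the KS point, (u1-d1)/r1 = (u2-d2)/r2 = t and u1+u2 = 86
Step 2: u1 = d1 + r1*t and u2 = d2 + r2*t, so (d1 + r1*t) + (d2 + r2*t) = 86
Step 3: t = (86 - 9 - 5)/(44 + 46) = 72/90 = 4/5
Step 4: u1 = d1 + r1*t = 9 + 44 * 4/5 = 221/5
Step 5: (Check: u2 = d2 + r2*t = 209/5; u1+u2 = 221/5 + 209/5 = 86, on the frontier.)

221/5


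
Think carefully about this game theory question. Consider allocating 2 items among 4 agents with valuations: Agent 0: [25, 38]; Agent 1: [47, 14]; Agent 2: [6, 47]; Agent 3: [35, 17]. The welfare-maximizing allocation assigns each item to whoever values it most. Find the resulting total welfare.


Step 1: For each item, find the maximum value among all agents.
Step 2: Item 0 -> Agent 1 (value 47)
Step 3: Item 1 -> Agent 2 (value 47)
Step 4: Total welfare = 47 + 47 = 94

94


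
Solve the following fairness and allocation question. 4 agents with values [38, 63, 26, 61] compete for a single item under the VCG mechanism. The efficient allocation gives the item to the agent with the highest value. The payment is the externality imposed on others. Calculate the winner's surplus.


Step 1: The winner is the agent with the highest value: agent 1 with value 63
Step 2: Values of other agents: [38, 26, 61]
Step 3: VCG payment = max of others' values = 61
Step 4: Surplus = 63 - 61 = 2

2


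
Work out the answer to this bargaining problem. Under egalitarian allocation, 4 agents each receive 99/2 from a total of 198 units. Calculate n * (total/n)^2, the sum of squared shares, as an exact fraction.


Step 1: Each agent's share = 198/4 = 99/2
Step 2: Square of each share = (99/2)^2 = 9801/4
Step 3: Sum of squares = 4 * 9801/4 = 9801

9801


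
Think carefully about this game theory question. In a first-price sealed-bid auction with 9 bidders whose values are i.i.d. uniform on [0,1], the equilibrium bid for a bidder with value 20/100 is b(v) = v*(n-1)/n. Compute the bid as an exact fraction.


Step 1: The symmetric BNE bidding function is b(v) = v * (n-1) / n
Step 2: Substitute v = 1/5 and n = 9
Step 3: b = 1/5 * 8/9
Step 4: b = 8/45

8/45


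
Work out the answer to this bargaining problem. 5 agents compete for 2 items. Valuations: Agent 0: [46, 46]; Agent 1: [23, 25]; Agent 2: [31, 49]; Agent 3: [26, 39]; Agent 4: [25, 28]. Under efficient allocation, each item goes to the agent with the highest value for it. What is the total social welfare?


Step 1: For each item, find the maximum value among all agents.
Step 2: Item 0 -> Agent 0 (value 46)
Step 3: Item 1 -> Agent 2 (value 49)
Step 4: Total welfare = 46 + 49 = 95

95


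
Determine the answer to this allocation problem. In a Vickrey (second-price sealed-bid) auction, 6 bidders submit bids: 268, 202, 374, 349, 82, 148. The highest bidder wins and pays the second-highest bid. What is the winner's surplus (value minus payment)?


Step 1: Sort bids in descending order: 374, 349, 268, 202, 148, 82
Step 2: The winning bid is the highest: 374
Step 3: The payment equals the second-highest bid: 349
Step 4: Surplus = winner's bid - payment = 374 - 349 = 25

25


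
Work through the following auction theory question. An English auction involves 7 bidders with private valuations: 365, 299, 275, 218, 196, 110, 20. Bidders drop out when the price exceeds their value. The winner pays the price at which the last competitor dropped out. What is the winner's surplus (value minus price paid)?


Step 1: Identify the highest value: 365
Step 2: Identify the second-highest value: 299
Step 3: The final price = second-highest value = 299
Step 4: Surplus = 365 - 299 = 66

66


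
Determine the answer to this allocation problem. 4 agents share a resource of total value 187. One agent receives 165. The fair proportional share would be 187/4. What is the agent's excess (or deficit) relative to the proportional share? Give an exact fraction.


Step 1: Proportional share = 187/4
Step 2: Agent's actual allocation = 165
Step 3: Excess = 165 - 187/4 = 473/4

473/4


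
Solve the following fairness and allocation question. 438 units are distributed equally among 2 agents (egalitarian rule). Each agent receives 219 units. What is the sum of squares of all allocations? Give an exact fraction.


Step 1: Each agent's share = 438/2 = 219
Step 2: Square of each share = (219)^2 = 47961
Step 3: Sum of squares = 2 * 47961 = 95922

95922


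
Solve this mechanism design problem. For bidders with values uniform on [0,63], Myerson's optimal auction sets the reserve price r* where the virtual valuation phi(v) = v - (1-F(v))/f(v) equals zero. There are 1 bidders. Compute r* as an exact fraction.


Step 1: For U[0,63], F(v) = v/63 and f(v) = 1/63
Step 2: phi(v) = v - (1 - v/63)/(1/63) = v - (63 - v) = 2v - 63
Step 3: Set phi(r*) = 0: 2r* - 63 = 0
Step 4: r* = 63/2 (the number of bidders n = 1 does not enter)

63/2


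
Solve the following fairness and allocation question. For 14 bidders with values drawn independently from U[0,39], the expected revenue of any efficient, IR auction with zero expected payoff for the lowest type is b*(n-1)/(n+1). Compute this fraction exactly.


Step 1: By Revenue Equivalence, expected revenue = b*(n-1)/(n+1)
Step 2: Substituting n = 14, b = 39
Step 3: Revenue = 39*(14-1)/(14+1) = 39*13/15
Step 4: Revenue = 507/15 = 169/5

169/5


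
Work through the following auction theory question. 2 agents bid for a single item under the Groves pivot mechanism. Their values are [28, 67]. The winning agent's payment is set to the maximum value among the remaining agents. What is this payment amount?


Step 1: The efficient winner is agent 1 with value 67
Step 2: Other agents' values: [28]
Step 3: Pivot payment = max(others) = 28
Step 4: The winner pays 28

28


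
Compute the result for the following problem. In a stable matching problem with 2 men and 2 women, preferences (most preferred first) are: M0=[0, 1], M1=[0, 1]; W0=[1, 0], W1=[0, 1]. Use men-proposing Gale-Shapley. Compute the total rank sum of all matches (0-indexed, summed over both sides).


Step 1: Run Gale-Shapley (men propose, women hold best offer):
  M0 proposes to W0; she accepts
  M1 proposes to W0; she switches from M0
  M0 proposes to W1; she accepts
Step 2: Final matching: W0-M1, W1-M0
Step 3: 0-indexed ranks (man's rank of his match, then woman's): 0 + 0 + 1 + 0
Step 4: Total rank sum = 1

1


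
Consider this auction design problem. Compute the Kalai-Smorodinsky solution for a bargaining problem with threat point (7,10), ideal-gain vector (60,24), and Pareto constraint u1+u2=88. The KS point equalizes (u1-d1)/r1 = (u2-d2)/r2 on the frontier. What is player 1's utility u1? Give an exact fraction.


Step 1: At the KS point, (u1-d1)/r1 = (u2-d2)/r2 = t and u1+u2 = 88
Step 2: u1 = d1 + r1*t and u2 = d2 + r2*t, so (d1 + r1*t) + (d2 + r2*t) = 88
Step 3: t = (88 - 7 - 10)/(60 + 24) = 71/84
Step 4: u1 = d1 + r1*t = 7 + 60 * 71/84 = 404/7
Step 5: (Check: u2 = d2 + r2*t = 212/7; u1+u2 = 404/7 + 212/7 = 88, on the frontier.)

404/7


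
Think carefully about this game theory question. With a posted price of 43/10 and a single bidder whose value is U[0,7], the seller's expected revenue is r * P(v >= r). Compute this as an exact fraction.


Step 1: Posted price r = 43/10, value support [0,7]
Step 2: P(v >= r) = (7 - 43/10)/7 = 27/70
Step 3: Expected revenue = r * P(v >= r) = 43/10 * 27/70
Step 4: Revenue = 1161/700

1161/700


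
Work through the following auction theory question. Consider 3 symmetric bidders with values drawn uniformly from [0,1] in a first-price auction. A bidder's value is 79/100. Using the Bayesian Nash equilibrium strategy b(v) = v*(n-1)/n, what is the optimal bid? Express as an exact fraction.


Step 1: The symmetric BNE bidding function is b(v) = v * (n-1) / n
Step 2: Substitute v = 79/100 and n = 3
Step 3: b = 79/100 * 2/3
Step 4: b = 79/150

79/150


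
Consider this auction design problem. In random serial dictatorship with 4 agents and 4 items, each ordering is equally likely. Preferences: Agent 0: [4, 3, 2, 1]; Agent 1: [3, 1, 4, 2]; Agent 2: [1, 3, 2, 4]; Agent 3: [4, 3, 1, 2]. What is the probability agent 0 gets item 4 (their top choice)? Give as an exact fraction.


Step 1: Agent 0 wants item 4
Step 2: There are 24 possible orderings of agents
Step 3: In 12 orderings, agent 0 gets item 4
Step 4: Probability = 12/24 = 1/2

1/2


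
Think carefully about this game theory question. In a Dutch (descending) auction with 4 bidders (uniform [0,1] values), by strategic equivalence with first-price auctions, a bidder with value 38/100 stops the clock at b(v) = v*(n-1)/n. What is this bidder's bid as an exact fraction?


Step 1: Dutch auctions are strategically equivalent to first-price auctions
Step 2: The equilibrium bid is b(v) = v*(n-1)/n
Step 3: b = 19/50 * 3/4
Step 4: b = 57/200

57/200


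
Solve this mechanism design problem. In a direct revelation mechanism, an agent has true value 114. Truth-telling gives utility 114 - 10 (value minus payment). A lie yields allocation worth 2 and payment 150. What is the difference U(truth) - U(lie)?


Step 1: U(truth) = value - payment = 114 - 10 = 104
Step 2: U(lie) = allocation - payment = 2 - 150 = -148
Step 3: IC gap = 104 - (-148) = 252

252


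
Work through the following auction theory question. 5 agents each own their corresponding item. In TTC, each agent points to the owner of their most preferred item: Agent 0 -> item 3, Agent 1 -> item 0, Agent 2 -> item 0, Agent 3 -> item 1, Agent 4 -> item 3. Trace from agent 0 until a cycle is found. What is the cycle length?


Step 1: Trace the pointer graph from agent 0: 0 -> 3 -> 1 -> 0
Step 2: A cycle is detected when we revisit agent 0
Step 3: The cycle is: 0 -> 3 -> 1 -> 0
Step 4: Cycle length = 3

3


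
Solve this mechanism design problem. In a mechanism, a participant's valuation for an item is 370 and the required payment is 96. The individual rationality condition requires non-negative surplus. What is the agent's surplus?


Step 1: Surplus = value - payment = 370 - 96 = 274
Step 2: IR is satisfied (surplus >= 0)

274


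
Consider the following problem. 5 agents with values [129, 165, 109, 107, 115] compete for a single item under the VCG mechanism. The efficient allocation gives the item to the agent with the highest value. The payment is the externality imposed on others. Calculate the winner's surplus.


Step 1: The winner is the agent with the highest value: agent 1 with value 165
Step 2: Values of other agents: [129, 109, 107, 115]
Step 3: VCG payment = max of others' values = 129
Step 4: Surplus = 165 - 129 = 36

36


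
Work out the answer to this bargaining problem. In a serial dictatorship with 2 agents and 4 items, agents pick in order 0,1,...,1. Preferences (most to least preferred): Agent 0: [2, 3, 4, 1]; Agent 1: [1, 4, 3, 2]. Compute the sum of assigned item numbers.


Step 1: Agent 0 picks item 2
Step 2: Agent 1 picks item 1
Step 3: Sum = 2 + 1 = 3

3


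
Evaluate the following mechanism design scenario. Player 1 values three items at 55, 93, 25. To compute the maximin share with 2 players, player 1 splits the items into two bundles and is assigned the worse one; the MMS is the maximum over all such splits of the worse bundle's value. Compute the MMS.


Step 1: Item values = 55, 93, 25
Step 2: Enumerate all 2-bundle partitions and take the smaller bundle:
  Partition 1: {55} vs {93,25} -> bundles 55, 118; min = 55
  Partition 2: {93} vs {55,25} -> bundles 93, 80; min = 80
  Partition 3: {25} vs {55,93} -> bundles 25, 148; min = 25
Step 3: MMS = max(55, 80, 25) = 80

80


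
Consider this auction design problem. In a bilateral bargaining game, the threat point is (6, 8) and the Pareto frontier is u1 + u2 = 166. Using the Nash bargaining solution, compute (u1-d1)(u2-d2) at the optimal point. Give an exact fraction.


Step 1: The Nash solution splits surplus symmetrically above the disagreement point
Step 2: u1 = (total + d1 - d2)/2 = (166 + 6 - 8)/2 = 82
Step 3: u2 = (total - d1 + d2)/2 = (166 - 6 + 8)/2 = 84
Step 4: Nash product = (82 - 6) * (84 - 8)
Step 5: = 76 * 76 = 5776

5776


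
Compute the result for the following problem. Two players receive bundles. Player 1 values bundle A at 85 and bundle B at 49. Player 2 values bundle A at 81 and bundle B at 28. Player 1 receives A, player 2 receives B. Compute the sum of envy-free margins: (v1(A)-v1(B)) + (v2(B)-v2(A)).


Step 1: Player 1's margin = v1(A) - v1(B) = 85 - 49 = 36
Step 2: Player 2's margin = v2(B) - v2(A) = 28 - 81 = -53
Step 3: Total margin = 36 + -53 = -17

-17


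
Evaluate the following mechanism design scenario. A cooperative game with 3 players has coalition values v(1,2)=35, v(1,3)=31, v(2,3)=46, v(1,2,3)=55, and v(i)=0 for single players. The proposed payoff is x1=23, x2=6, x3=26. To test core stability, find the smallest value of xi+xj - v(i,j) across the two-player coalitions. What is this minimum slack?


Step 1: Slack for coalition (1,2): x1+x2 - v12 = 29 - 35 = -6
Step 2: Slack for coalition (1,3): x1+x3 - v13 = 49 - 31 = 18
Step 3: Slack for coalition (2,3): x2+x3 - v23 = 32 - 46 = -14
Step 4: Minimum slack = min(-6, 18, -14) = -14, attained by (2,3); coalition (2,3) can block (slack < 0), so the allocation is not in the core

-14


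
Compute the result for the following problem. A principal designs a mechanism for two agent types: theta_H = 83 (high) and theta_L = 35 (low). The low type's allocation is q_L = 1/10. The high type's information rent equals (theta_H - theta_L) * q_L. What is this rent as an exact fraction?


Step 1: theta_H - theta_L = 83 - 35 = 48
Step 2: Information rent = (theta_H - theta_L) * q_L
Step 3: = 48 * 1/10
Step 4: = 24/5

24/5


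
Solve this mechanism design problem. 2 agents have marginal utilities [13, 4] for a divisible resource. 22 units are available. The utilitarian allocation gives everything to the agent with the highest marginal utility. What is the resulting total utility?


Step 1: The marginal utilities are [13, 4]
Step 2: The highest marginal utility is 13
Step 3: All 22 units go to that agent
Step 4: Total utility = 13 * 22 = 286

286


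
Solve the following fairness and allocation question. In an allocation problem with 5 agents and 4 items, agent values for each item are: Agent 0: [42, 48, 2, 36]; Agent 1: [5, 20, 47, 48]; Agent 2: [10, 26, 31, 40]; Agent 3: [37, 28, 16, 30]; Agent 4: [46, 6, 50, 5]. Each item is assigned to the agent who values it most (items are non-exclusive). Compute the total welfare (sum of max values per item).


Step 1: For each item, find the maximum value among all agents.
Step 2: Item 0 -> Agent 4 (value 46)
Step 3: Item 1 -> Agent 0 (value 48)
Step 4: Item 2 -> Agent 4 (value 50)
Step 5: Item 3 -> Agent 1 (value 48)
Step 6: Total welfare = 46 + 48 + 50 + 48 = 192

192


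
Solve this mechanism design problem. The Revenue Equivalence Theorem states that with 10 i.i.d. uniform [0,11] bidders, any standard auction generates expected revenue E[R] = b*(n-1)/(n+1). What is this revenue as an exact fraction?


Step 1: By Revenue Equivalence, expected revenue = b*(n-1)/(n+1)
Step 2: Substituting n = 10, b = 11
Step 3: Revenue = 11*(10-1)/(10+1) = 11*9/11
Step 4: Revenue = 99/11 = 9

9


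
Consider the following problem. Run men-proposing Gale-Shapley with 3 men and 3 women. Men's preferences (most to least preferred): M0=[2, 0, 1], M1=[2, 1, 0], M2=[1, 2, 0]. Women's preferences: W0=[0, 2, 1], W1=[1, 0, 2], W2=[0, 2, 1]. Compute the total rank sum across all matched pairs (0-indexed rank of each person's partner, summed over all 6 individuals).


Step 1: Run Gale-Shapley (men propose, women hold best offer):
  M0 proposes to W2; she accepts
  M1 proposes to W2; rejected
  M1 proposes to W1; she accepts
  M2 proposes to W1; rejected
  M2 proposes to W2; rejected
  M2 proposes to W0; she accepts
Step 2: Final matching: W0-M2, W1-M1, W2-M0
Step 3: 0-indexed ranks (man's rank of his match, then woman's): 2 + 1 + 1 + 0 + 0 + 0
Step 4: Total rank sum = 4

4


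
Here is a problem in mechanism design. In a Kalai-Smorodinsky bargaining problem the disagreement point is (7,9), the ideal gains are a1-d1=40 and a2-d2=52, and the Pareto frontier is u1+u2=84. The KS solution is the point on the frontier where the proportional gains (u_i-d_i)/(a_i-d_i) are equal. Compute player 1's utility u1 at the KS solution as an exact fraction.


Step 1: At the KS point, (u1-d1)/r1 = (u2-d2)/r2 = t and u1+u2 = 84
Step 2: u1 = d1 + r1*t and u2 = d2 + r2*t, so (d1 + r1*t) + (d2 + r2*t) = 84
Step 3: t = (84 - 7 - 9)/(40 + 52) = 68/92 = 17/23
Step 4: u1 = d1 + r1*t = 7 + 40 * 17/23 = 841/23
Step 5: (Check: u2 = d2 + r2*t = 1091/23; u1+u2 = 841/23 + 1091/23 = 84, on the frontier.)

841/23


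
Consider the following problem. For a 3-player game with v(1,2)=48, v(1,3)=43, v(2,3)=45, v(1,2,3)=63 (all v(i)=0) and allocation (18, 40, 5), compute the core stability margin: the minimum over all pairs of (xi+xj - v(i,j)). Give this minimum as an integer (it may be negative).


Step 1: Slack for coalition (1,2): x1+x2 - v12 = 58 - 48 = 10
Step 2: Slack for coalition (1,3): x1+x3 - v13 = 23 - 43 = -20
Step 3: Slack for coalition (2,3): x2+x3 - v23 = 45 - 45 = 0
Step 4: Minimum slack = min(10, -20, 0) = -20, attained by (1,3); coalition (1,3) can block (slack < 0), so the allocation is not in the core

-20


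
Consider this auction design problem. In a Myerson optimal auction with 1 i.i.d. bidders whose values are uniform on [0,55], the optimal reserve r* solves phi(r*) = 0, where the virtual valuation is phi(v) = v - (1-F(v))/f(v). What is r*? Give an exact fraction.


Step 1: For U[0,55], F(v) = v/55 and f(v) = 1/55
Step 2: phi(v) = v - (1 - v/55)/(1/55) = v - (55 - v) = 2v - 55
Step 3: Set phi(r*) = 0: 2r* - 55 = 0
Step 4: r* = 55/2 (the number of bidders n = 1 does not enter)

55/2


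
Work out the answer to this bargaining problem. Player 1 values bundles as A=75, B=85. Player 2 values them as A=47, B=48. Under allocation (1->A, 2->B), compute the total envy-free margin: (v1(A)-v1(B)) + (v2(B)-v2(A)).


Step 1: Player 1's margin = v1(A) - v1(B) = 75 - 85 = -10
Step 2: Player 2's margin = v2(B) - v2(A) = 48 - 47 = 1
Step 3: Total margin = -10 + 1 = -9

-9


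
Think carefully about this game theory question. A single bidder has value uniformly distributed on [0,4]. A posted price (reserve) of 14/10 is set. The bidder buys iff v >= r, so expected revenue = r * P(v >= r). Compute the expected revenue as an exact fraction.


Step 1: Posted price r = 7/5, value support [0,4]
Step 2: P(v >= r) = (4 - 7/5)/4 = 13/20
Step 3: Expected revenue = r * P(v >= r) = 7/5 * 13/20
Step 4: Revenue = 91/100

91/100


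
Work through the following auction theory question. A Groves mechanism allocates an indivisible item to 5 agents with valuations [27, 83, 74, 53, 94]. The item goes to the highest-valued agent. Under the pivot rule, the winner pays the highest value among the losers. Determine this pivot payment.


Step 1: The efficient winner is agent 4 with value 94
Step 2: Other agents' values: [27, 83, 74, 53]
Step 3: Pivot payment = max(others) = 83
Step 4: The winner pays 83

83


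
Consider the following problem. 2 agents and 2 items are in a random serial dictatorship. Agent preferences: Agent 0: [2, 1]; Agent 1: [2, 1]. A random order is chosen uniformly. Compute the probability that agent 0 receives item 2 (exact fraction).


Step 1: Agent 0 wants item 2
Step 2: There are 2 possible orderings of agents
Step 3: In 1 orderings, agent 0 gets item 2
Step 4: Probability = 1/2

1/2


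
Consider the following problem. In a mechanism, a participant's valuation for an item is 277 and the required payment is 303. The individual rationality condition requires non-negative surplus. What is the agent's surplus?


Step 1: Surplus = value - payment = 277 - 303 = -26
Step 2: IR is violated (surplus < 0)

-26


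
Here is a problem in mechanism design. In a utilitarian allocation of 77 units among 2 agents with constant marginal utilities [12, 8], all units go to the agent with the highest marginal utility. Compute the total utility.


Step 1: The marginal utilities are [12, 8]
Step 2: The highest marginal utility is 12
Step 3: All 77 units go to that agent
Step 4: Total utility = 12 * 77 = 924

924


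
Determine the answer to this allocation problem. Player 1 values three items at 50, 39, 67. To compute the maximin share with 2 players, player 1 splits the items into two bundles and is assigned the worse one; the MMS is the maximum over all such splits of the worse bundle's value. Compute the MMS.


Step 1: Item values = 50, 39, 67
Step 2: Enumerate all 2-bundle partitions and take the smaller bundle:
  Partition 1: {50} vs {39,67} -> bundles 50, 106; min = 50
  Partition 2: {39} vs {50,67} -> bundles 39, 117; min = 39
  Partition 3: {67} vs {50,39} -> bundles 67, 89; min = 67
Step 3: MMS = max(50, 39, 67) = 67

67


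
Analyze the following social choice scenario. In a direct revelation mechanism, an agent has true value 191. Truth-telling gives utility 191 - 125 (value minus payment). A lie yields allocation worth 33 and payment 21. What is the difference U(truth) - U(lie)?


Step 1: U(truth) = value - payment = 191 - 125 = 66
Step 2: U(lie) = allocation - payment = 33 - 21 = 12
Step 3: IC gap = 66 - 12 = 54

54


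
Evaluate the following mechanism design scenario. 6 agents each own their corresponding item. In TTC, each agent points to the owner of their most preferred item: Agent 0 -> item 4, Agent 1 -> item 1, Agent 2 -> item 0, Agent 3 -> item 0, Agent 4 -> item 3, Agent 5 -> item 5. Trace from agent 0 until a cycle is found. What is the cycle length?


Step 1: Trace the pointer graph from agent 0: 0 -> 4 -> 3 -> 0
Step 2: A cycle is detected when we revisit agent 0
Step 3: The cycle is: 0 -> 4 -> 3 -> 0
Step 4: Cycle length = 3

3


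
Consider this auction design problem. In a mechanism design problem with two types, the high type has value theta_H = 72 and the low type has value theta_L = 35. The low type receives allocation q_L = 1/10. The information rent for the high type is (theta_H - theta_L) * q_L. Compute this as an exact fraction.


Step 1: theta_H - theta_L = 72 - 35 = 37
Step 2: Information rent = (theta_H - theta_L) * q_L
Step 3: = 37 * 1/10
Step 4: = 37/10

37/10


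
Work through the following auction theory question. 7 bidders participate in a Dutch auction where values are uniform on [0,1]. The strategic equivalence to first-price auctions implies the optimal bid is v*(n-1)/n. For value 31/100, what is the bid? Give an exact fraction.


Step 1: Dutch auctions are strategically equivalent to first-price auctions
Step 2: The equilibrium bid is b(v) = v*(n-1)/n
Step 3: b = 31/100 * 6/7
Step 4: b = 93/350

93/350
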